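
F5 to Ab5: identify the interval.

F to A spans three letter names (F-G-A): a third.
F5 to Ab5 is 3 semitones, a half step short of the major third (4), so this is minor.

m3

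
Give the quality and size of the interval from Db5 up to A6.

A12

D to A spans five letter names (D-E-F-G-A), plus an octave: a twelfth.
Db5 to A6 spans 20 semitones — one semitone wider than the perfect twelfth (19) — giving an augmented twelfth.
(Equivalently, a compound augmented fifth: an augmented fifth plus an octave.)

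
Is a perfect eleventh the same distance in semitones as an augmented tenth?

Yes

A perfect eleventh = 17 semitones = an augmented tenth; enharmonically equal.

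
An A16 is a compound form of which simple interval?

augmented 2nd

Subtracting seven from the interval number removes an octave: 16 − 14 = 2.
Quality carries through unchanged, so the simple form is an augmented second.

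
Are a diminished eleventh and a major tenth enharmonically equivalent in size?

Both span 16 semitones: a diminished eleventh and a major tenth are the same chromatic distance.

Yes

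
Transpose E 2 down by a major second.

D 2

Two letter names down from E: D.
Moving 2 semitones down from E2 (the size of a major second) reaches D2.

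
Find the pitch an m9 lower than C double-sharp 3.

The ninth's letter: C down two letter names plus an octave → B.
A minor ninth is 13 semitones; 13 semitones down from C##3 gives B##1.

B double-sharp 1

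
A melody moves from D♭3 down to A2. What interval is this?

Descending from Db3 to A2 is the same interval as ascending A2 to Db3.
A to D spans four letter names (A-B-C-D) — that makes it a fourth of some quality.
The perfect fourth is 5 semitones; here we have 4, one semitone narrower: diminished.

diminished fourth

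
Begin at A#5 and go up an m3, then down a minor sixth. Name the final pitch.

A#5 up a minor third → C#6 (3 semitones).
C#6 down a minor sixth → E#5 (8 semitones).

E#5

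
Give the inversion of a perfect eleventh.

First reduce the compound perfect eleventh to its simple form, a perfect fourth.
The rule of nine gives the new number: 9 − 4 = 5, so a fourth becomes a fifth.
And perfect stays perfect under inversion, so we get a perfect fifth.

perfect fifth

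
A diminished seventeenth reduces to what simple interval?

Take out 2 octaves (14 from the number): 17 − 14 = 3.
That makes a diminished seventeenth a compound diminished third — 2 octaves plus a diminished third.

d3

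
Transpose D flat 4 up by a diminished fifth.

Counting five letter names up from D lands on A.
Moving 6 semitones up from Db4 (the size of a diminished fifth) reaches Abb4.

A double-flat 4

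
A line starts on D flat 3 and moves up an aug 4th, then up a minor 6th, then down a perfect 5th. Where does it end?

A flat 3

Db3 up an augmented fourth → G3 (6 semitones).
A minor sixth up from G3 is Eb4.
Down a perfect fifth from Eb4: Ab3 (7 semitones down).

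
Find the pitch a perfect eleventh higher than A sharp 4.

D sharp 6

The eleventh's letter: A up four letter names plus an octave → D.
A perfect eleventh is 17 semitones; 17 semitones up from A#4 gives D#6.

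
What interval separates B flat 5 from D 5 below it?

Descending from Bb5 to D5 is the same interval as ascending D5 to Bb5.
D to B spans six letter names (D-E-F-G-A-B): a sixth.
D5 to Bb5 is 8 semitones, a half step short of the major sixth (9), so this is minor.

minor 6th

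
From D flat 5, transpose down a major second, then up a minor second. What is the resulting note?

D double-flat 5

A major second down from Db5 is Cb5.
Up a minor second from Cb5: Dbb5 (1 semitone up).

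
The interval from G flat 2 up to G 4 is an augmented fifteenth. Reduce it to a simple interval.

Take out an octave (7 from the number): 15 − 7 = 8.
So an augmented fifteenth is an octave plus an augmented octave. The quality is unchanged.

augmented octave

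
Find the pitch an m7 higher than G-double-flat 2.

The seventh takes the letter from G up to F.
Moving 10 semitones up from Gbb2 (the size of a minor seventh) reaches Fbb3.

F-double-flat 3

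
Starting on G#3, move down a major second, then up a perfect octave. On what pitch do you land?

F#4

G#3 down a major second → F#3 (2 semitones).
Up a perfect octave from F#3: F#4 (12 semitones up).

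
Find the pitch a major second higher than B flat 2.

C 3

The second takes the letter from B up to C.
A major second is 2 semitones; 2 semitones up from Bb2 gives C3.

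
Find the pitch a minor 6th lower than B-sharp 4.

D-double-sharp 4

The sixth takes the letter from B down to D.
A minor sixth is 8 semitones; 8 semitones down from B#4 gives D##4.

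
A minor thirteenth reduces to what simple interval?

Each octave removed subtracts seven from the number: 13 − 7 = 6.
That makes a minor thirteenth a compound minor sixth — an octave plus a minor sixth.

m6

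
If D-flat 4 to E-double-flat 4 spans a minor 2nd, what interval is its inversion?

The rule of nine gives the new number: 9 − 2 = 7, so a second becomes a seventh.
Quality inverts too: minor becomes major. That makes the inversion a major seventh.

major seventh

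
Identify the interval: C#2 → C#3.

P8

C to C is the same letter name, plus an octave: an octave.
C#2 to C#3 is 12 semitones, matching the perfect octave exactly, so the quality is perfect.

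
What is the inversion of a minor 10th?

First reduce the compound minor tenth to its simple form, a minor third.
Inverted interval numbers add to nine, so a third pairs with a sixth (3 + 6 = 9).
And minor becomes major under inversion, so we get a major sixth.

major sixth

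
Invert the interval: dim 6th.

The rule of nine gives the new number: 9 − 6 = 3, so a sixth becomes a third.
Quality inverts too: diminished becomes augmented. That makes the inversion an augmented third.

A3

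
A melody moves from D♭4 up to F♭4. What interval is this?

D to F spans three letter names (D-E-F), so the interval is some kind of third.
Db4 to Fb4 is 3 semitones, a half step short of the major third (4), so this is minor.

minor 3rd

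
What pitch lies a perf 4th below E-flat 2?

Counting four letter names down from E lands on B.
A perfect fourth is 5 semitones; 5 semitones down from Eb2 gives Bb1.

B-flat 1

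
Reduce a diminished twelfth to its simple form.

Take out an octave (7 from the number): 12 − 7 = 5.
So a diminished twelfth is an octave plus a diminished fifth. The quality is unchanged.

d5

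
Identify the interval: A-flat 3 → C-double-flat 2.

Descending from Ab3 to Cbb2 is the same interval as ascending Cbb2 to Ab3.
C to A spans six letter names (C-D-E-F-G-A), plus an octave: a thirteenth.
A major thirteenth would be 21 semitones; Cbb2 to Ab3 is 22, one semitone wider, so the interval is augmented.
(Equivalently, a compound augmented sixth: an augmented sixth plus an octave.)

augmented 13th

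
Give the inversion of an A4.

Interval numbers invert to sum to nine: 4 + 5 = 9, so a fourth inverts to a fifth.
The quality also flips — augmented becomes diminished — giving a diminished fifth.

d5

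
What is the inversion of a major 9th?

minor 7th

First reduce the compound major ninth to its simple form, a major second.
Interval numbers invert to sum to nine: 2 + 7 = 9, so a second inverts to a seventh.
And major becomes minor under inversion, so we get a minor seventh.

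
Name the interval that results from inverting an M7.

m2

The rule of nine gives the new number: 9 − 7 = 2, so a seventh becomes a second.
And major becomes minor under inversion, so we get a minor second.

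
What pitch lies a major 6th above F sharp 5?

D sharp 6

The sixth takes the letter from F up to D.
A major sixth spans 9 semitones, so from F#5 the target pitch is D#6.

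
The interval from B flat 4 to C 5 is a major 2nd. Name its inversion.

Inverted interval numbers add to nine, so a second pairs with a seventh (2 + 7 = 9).
Quality inverts too: major becomes minor. That makes the inversion a minor seventh.

m7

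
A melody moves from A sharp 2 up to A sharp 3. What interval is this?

A to A is the same letter name, plus an octave — that makes it an octave of some quality.
Counting semitones, A#2→A#3 is 12, which is the perfect octave.

perfect 8th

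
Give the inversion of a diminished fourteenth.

augmented second

First reduce the compound diminished fourteenth to its simple form, a diminished seventh.
The rule of nine gives the new number: 9 − 7 = 2, so a seventh becomes a second.
The quality also flips — diminished becomes augmented — giving an augmented second.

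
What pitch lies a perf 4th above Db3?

Gb3

Counting four letter names up from D lands on G.
A perfect fourth is 5 semitones; 5 semitones up from Db3 gives Gb3.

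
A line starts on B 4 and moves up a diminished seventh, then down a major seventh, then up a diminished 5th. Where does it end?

F double-flat 5

Up a diminished seventh from B4: Ab5 (9 semitones up).
Down a major seventh from Ab5: Bbb4 (11 semitones down).
Up a diminished fifth from Bbb4: Fbb5 (6 semitones up).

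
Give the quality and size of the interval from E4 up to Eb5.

d8

E to E is the same letter name, plus an octave — that makes it an octave of some quality.
The perfect octave is 12 semitones; here we have 11, one semitone narrower: diminished.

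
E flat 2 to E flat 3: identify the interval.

P8

E to E is the same letter name, plus an octave, so the interval is some kind of octave.
Eb2 to Eb3 is 12 semitones, matching the perfect octave exactly, so the quality is perfect.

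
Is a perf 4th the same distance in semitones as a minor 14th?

A perfect fourth spans 5 semitones; a minor fourteenth spans 22 semitones. They differ by 17.

No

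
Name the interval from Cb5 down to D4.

diminished 7th

Descending from Cb5 to D4 is the same interval as ascending D4 to Cb5.
D to C spans seven letter names (D-E-F-G-A-B-C), so the interval is some kind of seventh.
D4 to Cb5 spans 9 semitones — two semitones narrower than the major seventh (11) — giving a diminished seventh.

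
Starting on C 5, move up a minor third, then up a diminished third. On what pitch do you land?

G double-flat 5

C5 up a minor third → Eb5 (3 semitones).
A diminished third up from Eb5 is Gbb5.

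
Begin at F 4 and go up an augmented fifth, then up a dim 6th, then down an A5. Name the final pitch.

F4 up an augmented fifth → C#5 (8 semitones).
C#5 up a diminished sixth → Ab5 (7 semitones).
Down an augmented fifth from Ab5: Dbb5 (8 semitones down).

D double-flat 5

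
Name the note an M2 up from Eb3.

F3

Two letter names up from E: F.
Moving 2 semitones up from Eb3 (the size of a major second) reaches F3.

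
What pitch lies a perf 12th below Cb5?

Five letters down from C (plus an octave) reaches F.
Moving 19 semitones down from Cb5 (the size of a perfect twelfth) reaches Fb3.

Fb3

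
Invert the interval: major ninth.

First reduce the compound major ninth to its simple form, a major second.
Interval numbers invert to sum to nine: 2 + 7 = 9, so a second inverts to a seventh.
The quality also flips — major becomes minor — giving a minor seventh.

m7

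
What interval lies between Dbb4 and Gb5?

augmented 11th

D to G spans four letter names (D-E-F-G), plus an octave, so the interval is some kind of eleventh.
The perfect eleventh is 17 semitones; here we have 18, one semitone wider: augmented.
(Equivalently, a compound augmented fourth: an augmented fourth plus an octave.)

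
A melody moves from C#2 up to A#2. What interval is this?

C to A spans six letter names (C-D-E-F-G-A), so the interval is some kind of sixth.
Counting semitones, C#2→A#2 is 9, which is the major sixth.

major 6th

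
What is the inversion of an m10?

major 6th

First reduce the compound minor tenth to its simple form, a minor third.
Inverted interval numbers add to nine, so a third pairs with a sixth (3 + 6 = 9).
The quality also flips — minor becomes major — giving a major sixth.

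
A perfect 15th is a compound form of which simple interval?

Subtracting seven from the interval number removes an octave: 15 − 7 = 8.
So a perfect fifteenth is an octave plus a perfect octave. The quality is unchanged.

perfect octave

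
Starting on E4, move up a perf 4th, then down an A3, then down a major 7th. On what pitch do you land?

A perfect fourth up from E4 is A4.
A4 down an augmented third → Fb4 (5 semitones).
Fb4 down a major seventh → Gbb3 (11 semitones).

Gbb3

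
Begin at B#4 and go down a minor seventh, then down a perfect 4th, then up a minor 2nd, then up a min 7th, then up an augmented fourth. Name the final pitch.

C##5

A minor seventh down from B#4 is C##4.
C##4 down a perfect fourth → G##3 (5 semitones).
A minor second up from G##3 is A#3.
A#3 up a minor seventh → G#4 (10 semitones).
An augmented fourth up from G#4 is C##5.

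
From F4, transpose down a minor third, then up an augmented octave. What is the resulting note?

Down a minor third from F4: D4 (3 semitones down).
D4 up an augmented octave → D#5 (13 semitones).

D#5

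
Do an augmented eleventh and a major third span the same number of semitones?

No

An augmented eleventh spans 18 semitones; a major third spans 4 semitones. They differ by 14.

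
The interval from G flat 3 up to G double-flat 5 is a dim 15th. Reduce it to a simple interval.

diminished octave

Subtracting seven from the interval number removes an octave: 15 − 7 = 8.
So a diminished fifteenth is an octave plus a diminished octave. The quality is unchanged.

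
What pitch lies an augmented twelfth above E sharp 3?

B double-sharp 4

The twelfth's letter: E up five letter names plus an octave → B.
An augmented twelfth spans 20 semitones, so from E#3 the target pitch is B##4.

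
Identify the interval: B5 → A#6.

major 7th

B to A spans seven letter names (B-C-D-E-F-G-A): a seventh.
B5 to A#6 is 11 semitones, matching the major seventh exactly, so the quality is major.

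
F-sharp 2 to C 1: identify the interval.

augmented 11th

Descending from F#2 to C1 is the same interval as ascending C1 to F#2.
C to F spans four letter names (C-D-E-F), plus an octave, so the interval is some kind of eleventh.
C1 to F#2 spans 18 semitones — one semitone wider than the perfect eleventh (17) — giving an augmented eleventh.
(Equivalently, a compound augmented fourth: an augmented fourth plus an octave.)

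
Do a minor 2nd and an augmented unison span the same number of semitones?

Yes

A minor second spans 1 semitone, and an augmented unison also spans 1 semitone — they're enharmonic.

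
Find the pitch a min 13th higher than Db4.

Bbb5

The thirteenth's letter: D up six letter names plus an octave → B.
A minor thirteenth is 20 semitones; 20 semitones up from Db4 gives Bbb5.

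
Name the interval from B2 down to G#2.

m3

Descending from B2 to G#2 is the same interval as ascending G#2 to B2.
G to B spans three letter names (G-A-B): a third.
At 3 semitones, G#2→B2 falls one short of a major third: minor.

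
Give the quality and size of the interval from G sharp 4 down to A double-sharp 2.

diminished fourteenth

Descending from G#4 to A##2 is the same interval as ascending A##2 to G#4.
A to G spans seven letter names (A-B-C-D-E-F-G), plus an octave — that makes it a fourteenth of some quality.
The major fourteenth is 23 semitones; here we have 21, two semitones narrower: diminished.
(Equivalently, a compound diminished seventh: a diminished seventh plus an octave.)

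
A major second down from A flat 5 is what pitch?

The second takes the letter from A down to G.
A major second spans 2 semitones, so from Ab5 the target pitch is Gb5.

G flat 5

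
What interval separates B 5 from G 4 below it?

major tenth

Descending from B5 to G4 is the same interval as ascending G4 to B5.
G to B spans three letter names (G-A-B), plus an octave: a tenth.
G4 to B5 is 16 semitones, matching the major tenth exactly, so the quality is major.
(Equivalently, a compound major third: a major third plus an octave.)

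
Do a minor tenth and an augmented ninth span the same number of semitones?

Both span 15 semitones: a minor tenth and an augmented ninth are the same chromatic distance.

Yes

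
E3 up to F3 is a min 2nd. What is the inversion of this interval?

M7

Inverted interval numbers add to nine, so a second pairs with a seventh (2 + 7 = 9).
And minor becomes major under inversion, so we get a major seventh.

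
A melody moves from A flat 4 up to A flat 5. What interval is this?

perfect octave

A to A is the same letter name, plus an octave, so the interval is some kind of octave.
Ab4 to Ab5 is 12 semitones, matching the perfect octave exactly, so the quality is perfect.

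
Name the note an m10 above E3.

G4

Three letters up from E (plus an octave) reaches G.
A minor tenth spans 15 semitones, so from E3 the target pitch is G4.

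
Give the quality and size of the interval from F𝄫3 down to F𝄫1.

P15

Descending from Fbb3 to Fbb1 is the same interval as ascending Fbb1 to Fbb3.
F to F is the same letter name, plus 2 octaves — that makes it a fifteenth of some quality.
Fbb1 to Fbb3 is 24 semitones, matching the perfect fifteenth exactly, so the quality is perfect.
(Equivalently, a compound perfect octave: a perfect octave plus an octave.)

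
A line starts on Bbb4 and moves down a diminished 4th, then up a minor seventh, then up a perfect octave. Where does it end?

Bbb4 down a diminished fourth → F4 (4 semitones).
Up a minor seventh from F4: Eb5 (10 semitones up).
A perfect octave up from Eb5 is Eb6.

Eb6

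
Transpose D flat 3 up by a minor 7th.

C flat 4

The seventh takes the letter from D up to C.
A minor seventh is 10 semitones; 10 semitones up from Db3 gives Cb4.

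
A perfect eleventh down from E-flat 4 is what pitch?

B-flat 2

Four letters down from E (plus an octave) reaches B.
Moving 17 semitones down from Eb4 (the size of a perfect eleventh) reaches Bb2.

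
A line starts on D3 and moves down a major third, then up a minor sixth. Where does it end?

Gb3

D3 down a major third → Bb2 (4 semitones).
Up a minor sixth from Bb2: Gb3 (8 semitones up).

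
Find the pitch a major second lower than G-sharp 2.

F-sharp 2

The second takes the letter from G down to F.
A major second spans 2 semitones, so from G#2 the target pitch is F#2.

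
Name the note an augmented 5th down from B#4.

Counting five letter names down from B lands on E.
An augmented fifth spans 8 semitones, so from B#4 the target pitch is E4.

E4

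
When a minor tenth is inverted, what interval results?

major 6th

First reduce the compound minor tenth to its simple form, a minor third.
The rule of nine gives the new number: 9 − 3 = 6, so a third becomes a sixth.
Quality inverts too: minor becomes major. That makes the inversion a major sixth.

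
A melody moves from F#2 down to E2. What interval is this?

Descending from F#2 to E2 is the same interval as ascending E2 to F#2.
E to F spans two letter names (E-F) — that makes it a second of some quality.
E2 to F#2 is 2 semitones, matching the major second exactly, so the quality is major.

major second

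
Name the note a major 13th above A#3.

F##5

Six letters up from A (plus an octave) reaches F.
A major thirteenth spans 21 semitones, so from A#3 the target pitch is F##5.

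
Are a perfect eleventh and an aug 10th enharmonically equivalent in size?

Both span 17 semitones: a perfect eleventh and an augmented tenth are the same chromatic distance.

Yes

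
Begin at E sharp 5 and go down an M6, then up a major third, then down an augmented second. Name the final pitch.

Down a major sixth from E#5: G#4 (9 semitones down).
G#4 up a major third → B#4 (4 semitones).
Down an augmented second from B#4: A4 (3 semitones down).

A 4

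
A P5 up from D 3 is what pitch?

Five letter names up from D: A.
A perfect fifth spans 7 semitones, so from D3 the target pitch is A3.

A 3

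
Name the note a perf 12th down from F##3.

Five letters down from F (plus an octave) reaches B.
A perfect twelfth is 19 semitones; 19 semitones down from F##3 gives B#1.

B#1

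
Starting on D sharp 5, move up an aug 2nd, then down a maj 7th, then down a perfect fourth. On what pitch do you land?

An augmented second up from D#5 is E##5.
E##5 down a major seventh → F##4 (11 semitones).
F##4 down a perfect fourth → C##4 (5 semitones).

C double-sharp 4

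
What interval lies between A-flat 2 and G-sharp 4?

augmented 14th

A to G spans seven letter names (A-B-C-D-E-F-G), plus an octave — that makes it a fourteenth of some quality.
A major fourteenth would be 23 semitones; Ab2 to G#4 is 24, one semitone wider, so the interval is augmented.
(Equivalently, a compound augmented seventh: an augmented seventh plus an octave.)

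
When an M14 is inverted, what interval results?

First reduce the compound major fourteenth to its simple form, a major seventh.
The rule of nine gives the new number: 9 − 7 = 2, so a seventh becomes a second.
And major becomes minor under inversion, so we get a minor second.

minor second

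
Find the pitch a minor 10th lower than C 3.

The tenth's letter: C down three letter names plus an octave → A.
A minor tenth spans 15 semitones, so from C3 the target pitch is A1.

A 1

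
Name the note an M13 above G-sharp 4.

E-sharp 6

Counting six letter names plus an octave up from G lands on E.
Moving 21 semitones up from G#4 (the size of a major thirteenth) reaches E#6.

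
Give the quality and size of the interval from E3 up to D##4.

augmented seventh

E to D spans seven letter names (E-F-G-A-B-C-D): a seventh.
The major seventh is 11 semitones; here we have 12, one semitone wider: augmented.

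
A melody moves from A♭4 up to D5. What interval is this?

augmented fourth

A to D spans four letter names (A-B-C-D): a fourth.
The perfect fourth is 5 semitones; here we have 6, one semitone wider: augmented.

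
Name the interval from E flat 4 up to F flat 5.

E to F spans two letter names (E-F), plus an octave — that makes it a ninth of some quality.
At 13 semitones, Eb4→Fb5 falls one short of a major ninth: minor.
(Equivalently, a compound minor second: a minor second plus an octave.)

minor ninth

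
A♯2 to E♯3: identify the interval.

P5

A to E spans five letter names (A-B-C-D-E): a fifth.
A#2 to E#3 is 7 semitones, matching the perfect fifth exactly, so the quality is perfect.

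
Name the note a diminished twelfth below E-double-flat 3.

Five letters down from E (plus an octave) reaches A.
A diminished twelfth is 18 semitones; 18 semitones down from Ebb3 gives Ab1.

A-flat 1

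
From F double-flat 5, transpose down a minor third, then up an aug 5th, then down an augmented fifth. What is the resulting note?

D double-flat 5

A minor third down from Fbb5 is Dbb5.
An augmented fifth up from Dbb5 is Ab5.
Down an augmented fifth from Ab5: Dbb5 (8 semitones down).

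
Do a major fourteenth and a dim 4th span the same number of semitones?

A major fourteenth is 23 semitones but a diminished fourth is 4 semitones — different sizes.

No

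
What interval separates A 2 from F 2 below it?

Descending from A2 to F2 is the same interval as ascending F2 to A2.
F to A spans three letter names (F-G-A), so the interval is some kind of third.
Counting semitones, F2→A2 is 4, which is the major third.

M3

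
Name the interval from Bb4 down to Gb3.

M10

Descending from Bb4 to Gb3 is the same interval as ascending Gb3 to Bb4.
G to B spans three letter names (G-A-B), plus an octave, so the interval is some kind of tenth.
Gb3 to Bb4 is 16 semitones, matching the major tenth exactly, so the quality is major.
(Equivalently, a compound major third: a major third plus an octave.)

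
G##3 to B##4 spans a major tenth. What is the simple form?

Subtracting seven from the interval number removes an octave: 10 − 7 = 3.
That makes a major tenth a compound major third — an octave plus a major third.

major third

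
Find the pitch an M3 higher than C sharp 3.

E sharp 3

Three letter names up from C: E.
Moving 4 semitones up from C#3 (the size of a major third) reaches E#3.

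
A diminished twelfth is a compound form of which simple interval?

Subtracting seven from the interval number removes an octave: 12 − 7 = 5.
Quality carries through unchanged, so the simple form is a diminished fifth.

diminished fifth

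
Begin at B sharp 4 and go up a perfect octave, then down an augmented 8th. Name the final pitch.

B 4

A perfect octave up from B#4 is B#5.
An augmented octave down from B#5 is B4.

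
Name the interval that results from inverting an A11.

d5

First reduce the compound augmented eleventh to its simple form, an augmented fourth.
Inverted interval numbers add to nine, so a fourth pairs with a fifth (4 + 5 = 9).
Quality inverts too: augmented becomes diminished. That makes the inversion a diminished fifth.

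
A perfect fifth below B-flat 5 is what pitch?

E-flat 5

Counting five letter names down from B lands on E.
A perfect fifth is 7 semitones; 7 semitones down from Bb5 gives Eb5.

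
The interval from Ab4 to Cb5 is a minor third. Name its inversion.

Inverted interval numbers add to nine, so a third pairs with a sixth (3 + 6 = 9).
And minor becomes major under inversion, so we get a major sixth.

M6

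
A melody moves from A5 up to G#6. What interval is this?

major seventh

A to G spans seven letter names (A-B-C-D-E-F-G): a seventh.
The major seventh spans 11 semitones, and A5 to G#6 is exactly 11 semitones — so this is a major seventh.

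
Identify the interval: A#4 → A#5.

A to A is the same letter name, plus an octave, so the interval is some kind of octave.
Counting semitones, A#4→A#5 is 12, which is the perfect octave.

P8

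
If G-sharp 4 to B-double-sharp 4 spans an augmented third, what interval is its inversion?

d6

Inverted interval numbers add to nine, so a third pairs with a sixth (3 + 6 = 9).
The quality also flips — augmented becomes diminished — giving a diminished sixth.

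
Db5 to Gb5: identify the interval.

D to G spans four letter names (D-E-F-G): a fourth.
Counting semitones, Db5→Gb5 is 5, which is the perfect fourth.

perfect fourth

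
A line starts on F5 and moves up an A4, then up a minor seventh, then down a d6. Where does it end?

F5 up an augmented fourth → B5 (6 semitones).
Up a minor seventh from B5: A6 (10 semitones up).
A6 down a diminished sixth → C##6 (7 semitones).

C##6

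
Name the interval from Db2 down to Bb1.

minor 3rd

Descending from Db2 to Bb1 is the same interval as ascending Bb1 to Db2.
B to D spans three letter names (B-C-D) — that makes it a third of some quality.
Bb1 to Db2 is 3 semitones, a half step short of the major third (4), so this is minor.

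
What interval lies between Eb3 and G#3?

A3

E to G spans three letter names (E-F-G): a third.
The major third is 4 semitones; here we have 5, one semitone wider: augmented.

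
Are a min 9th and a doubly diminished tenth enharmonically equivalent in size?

Yes

A minor ninth spans 13 semitones, and a doubly diminished tenth also spans 13 semitones — they're enharmonic.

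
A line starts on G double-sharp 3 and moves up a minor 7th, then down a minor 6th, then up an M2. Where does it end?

B double-sharp 3

Up a minor seventh from G##3: F##4 (10 semitones up).
Down a minor sixth from F##4: A##3 (8 semitones down).
A##3 up a major second → B##3 (2 semitones).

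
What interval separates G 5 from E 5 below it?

m3

Descending from G5 to E5 is the same interval as ascending E5 to G5.
E to G spans three letter names (E-F-G): a third.
A major third would be 4 semitones, but E5 to G5 is 3 — one semitone narrower, making it a minor third.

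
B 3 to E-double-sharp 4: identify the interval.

B to E spans four letter names (B-C-D-E) — that makes it a fourth of some quality.
A perfect fourth would be 5 semitones; B3 to E##4 is 7, two semitones wider, so the interval is doubly augmented.

doubly augmented fourth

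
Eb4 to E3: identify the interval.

diminished octave

Descending from Eb4 to E3 is the same interval as ascending E3 to Eb4.
E to E is the same letter name, plus an octave — that makes it an octave of some quality.
E3 to Eb4 spans 11 semitones — one semitone narrower than the perfect octave (12) — giving a diminished octave.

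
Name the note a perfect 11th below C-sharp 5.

G-sharp 3

The eleventh's letter: C down four letter names plus an octave → G.
Moving 17 semitones down from C#5 (the size of a perfect eleventh) reaches G#3.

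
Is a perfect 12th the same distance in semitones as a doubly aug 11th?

A perfect twelfth = 19 semitones = a doubly augmented eleventh; enharmonically equal.

Yes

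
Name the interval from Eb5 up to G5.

M3

E to G spans three letter names (E-F-G): a third.
Counting semitones, Eb5→G5 is 4, which is the major third.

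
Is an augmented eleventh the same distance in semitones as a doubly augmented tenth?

Yes

An augmented eleventh spans 18 semitones, and a doubly augmented tenth also spans 18 semitones — they're enharmonic.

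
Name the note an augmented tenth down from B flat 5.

Three letters down from B (plus an octave) reaches G.
An augmented tenth is 17 semitones; 17 semitones down from Bb5 gives Gbb4.

G double-flat 4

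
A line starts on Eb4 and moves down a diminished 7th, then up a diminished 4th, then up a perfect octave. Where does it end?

Down a diminished seventh from Eb4: F#3 (9 semitones down).
F#3 up a diminished fourth → Bb3 (4 semitones).
Up a perfect octave from Bb3: Bb4 (12 semitones up).

Bb4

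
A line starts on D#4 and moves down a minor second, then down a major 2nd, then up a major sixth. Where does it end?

Down a minor second from D#4: C##4 (1 semitone down).
C##4 down a major second → B#3 (2 semitones).
A major sixth up from B#3 is G##4.

G##4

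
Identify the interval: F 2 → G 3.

major 9th

F to G spans two letter names (F-G), plus an octave: a ninth.
Counting semitones, F2→G3 is 14, which is the major ninth.
(Equivalently, a compound major second: a major second plus an octave.)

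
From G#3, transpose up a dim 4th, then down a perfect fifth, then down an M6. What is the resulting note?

Ab2

A diminished fourth up from G#3 is C4.
C4 down a perfect fifth → F3 (7 semitones).
Down a major sixth from F3: Ab2 (9 semitones down).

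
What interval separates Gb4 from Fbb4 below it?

augmented second

Descending from Gb4 to Fbb4 is the same interval as ascending Fbb4 to Gb4.
F to G spans two letter names (F-G) — that makes it a second of some quality.
Fbb4 to Gb4 spans 3 semitones — one semitone wider than the major second (2) — giving an augmented second.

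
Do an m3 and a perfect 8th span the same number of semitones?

A minor third spans 3 semitones; a perfect octave spans 12 semitones. They differ by 9.

No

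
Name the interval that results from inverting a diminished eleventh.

First reduce the compound diminished eleventh to its simple form, a diminished fourth.
The rule of nine gives the new number: 9 − 4 = 5, so a fourth becomes a fifth.
Quality inverts too: diminished becomes augmented. That makes the inversion an augmented fifth.

augmented 5th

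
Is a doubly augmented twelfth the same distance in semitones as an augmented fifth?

No

A doubly augmented twelfth spans 21 semitones; an augmented fifth spans 8 semitones. They differ by 13.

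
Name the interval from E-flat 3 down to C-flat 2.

Descending from Eb3 to Cb2 is the same interval as ascending Cb2 to Eb3.
C to E spans three letter names (C-D-E), plus an octave: a tenth.
Cb2 to Eb3 is 16 semitones, matching the major tenth exactly, so the quality is major.
(Equivalently, a compound major third: a major third plus an octave.)

major 10th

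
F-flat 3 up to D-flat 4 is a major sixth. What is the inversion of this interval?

Interval numbers invert to sum to nine: 6 + 3 = 9, so a sixth inverts to a third.
Quality inverts too: major becomes minor. That makes the inversion a minor third.

m3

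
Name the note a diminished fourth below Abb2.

Eb2

The fourth takes the letter from A down to E.
A diminished fourth spans 4 semitones, so from Abb2 the target pitch is Eb2.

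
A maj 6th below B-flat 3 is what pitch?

D-flat 3

The sixth takes the letter from B down to D.
Moving 9 semitones down from Bb3 (the size of a major sixth) reaches Db3.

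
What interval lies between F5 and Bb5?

P4

F to B spans four letter names (F-G-A-B): a fourth.
F5 to Bb5 is 5 semitones, matching the perfect fourth exactly, so the quality is perfect.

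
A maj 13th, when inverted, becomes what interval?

m3

First reduce the compound major thirteenth to its simple form, a major sixth.
The rule of nine gives the new number: 9 − 6 = 3, so a sixth becomes a third.
Quality inverts too: major becomes minor. That makes the inversion a minor third.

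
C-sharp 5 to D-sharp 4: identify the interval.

Descending from C#5 to D#4 is the same interval as ascending D#4 to C#5.
D to C spans seven letter names (D-E-F-G-A-B-C) — that makes it a seventh of some quality.
A major seventh would be 11 semitones, but D#4 to C#5 is 10 — one semitone narrower, making it a minor seventh.

m7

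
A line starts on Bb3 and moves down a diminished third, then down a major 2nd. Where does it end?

F#3

Bb3 down a diminished third → G#3 (2 semitones).
Down a major second from G#3: F#3 (2 semitones down).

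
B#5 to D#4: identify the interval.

major thirteenth

Descending from B#5 to D#4 is the same interval as ascending D#4 to B#5.
D to B spans six letter names (D-E-F-G-A-B), plus an octave — that makes it a thirteenth of some quality.
D#4 to B#5 is 21 semitones, matching the major thirteenth exactly, so the quality is major.
(Equivalently, a compound major sixth: a major sixth plus an octave.)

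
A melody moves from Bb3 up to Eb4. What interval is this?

B to E spans four letter names (B-C-D-E), so the interval is some kind of fourth.
The perfect fourth spans 5 semitones, and Bb3 to Eb4 is exactly 5 semitones — so this is a perfect fourth.

P4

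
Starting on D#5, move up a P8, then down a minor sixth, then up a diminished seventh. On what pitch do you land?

A perfect octave up from D#5 is D#6.
D#6 down a minor sixth → F##5 (8 semitones).
Up a diminished seventh from F##5: E6 (9 semitones up).

E6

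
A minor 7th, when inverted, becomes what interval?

major second

Inverted interval numbers add to nine, so a seventh pairs with a second (7 + 2 = 9).
The quality also flips — minor becomes major — giving a major second.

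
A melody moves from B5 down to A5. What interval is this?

Descending from B5 to A5 is the same interval as ascending A5 to B5.
A to B spans two letter names (A-B) — that makes it a second of some quality.
Counting semitones, A5→B5 is 2, which is the major second.

major second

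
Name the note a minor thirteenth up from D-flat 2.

B-double-flat 3

Six letters up from D (plus an octave) reaches B.
A minor thirteenth is 20 semitones; 20 semitones up from Db2 gives Bbb3.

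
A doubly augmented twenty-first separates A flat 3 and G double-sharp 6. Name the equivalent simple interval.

Take out 2 octaves (14 from the number): 21 − 14 = 7.
That makes a doubly augmented twenty-first a compound doubly augmented seventh — 2 octaves plus a doubly augmented seventh.

doubly augmented 7th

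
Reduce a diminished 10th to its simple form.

Each octave removed subtracts seven from the number: 10 − 7 = 3.
Quality carries through unchanged, so the simple form is a diminished third.

d3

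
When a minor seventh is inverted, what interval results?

major 2nd

Inverted interval numbers add to nine, so a seventh pairs with a second (7 + 2 = 9).
And minor becomes major under inversion, so we get a major second.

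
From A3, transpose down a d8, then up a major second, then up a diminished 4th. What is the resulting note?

E3

A diminished octave down from A3 is A#2.
A major second up from A#2 is B#2.
A diminished fourth up from B#2 is E3.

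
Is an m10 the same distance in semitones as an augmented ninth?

A minor tenth spans 15 semitones, and an augmented ninth also spans 15 semitones — they're enharmonic.

Yes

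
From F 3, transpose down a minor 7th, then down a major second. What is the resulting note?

F3 down a minor seventh → G2 (10 semitones).
G2 down a major second → F2 (2 semitones).

F 2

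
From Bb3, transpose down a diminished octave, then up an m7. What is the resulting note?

Bb3 down a diminished octave → B2 (11 semitones).
A minor seventh up from B2 is A3.

A3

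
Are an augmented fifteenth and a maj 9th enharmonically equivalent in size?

No

25 semitones (augmented fifteenth) vs 14 semitones (major ninth): not equal.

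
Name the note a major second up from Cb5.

Two letter names up from C: D.
A major second spans 2 semitones, so from Cb5 the target pitch is Db5.

Db5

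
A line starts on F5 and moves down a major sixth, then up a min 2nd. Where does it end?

F5 down a major sixth → Ab4 (9 semitones).
Up a minor second from Ab4: Bbb4 (1 semitone up).

Bbb4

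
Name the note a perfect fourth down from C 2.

Counting four letter names down from C lands on G.
A perfect fourth is 5 semitones; 5 semitones down from C2 gives G1.

G 1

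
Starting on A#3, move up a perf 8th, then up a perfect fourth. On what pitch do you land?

D#5

Up a perfect octave from A#3: A#4 (12 semitones up).
Up a perfect fourth from A#4: D#5 (5 semitones up).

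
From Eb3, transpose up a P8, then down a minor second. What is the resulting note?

A perfect octave up from Eb3 is Eb4.
Down a minor second from Eb4: D4 (1 semitone down).

D4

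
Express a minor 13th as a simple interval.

Each octave removed subtracts seven from the number: 13 − 7 = 6.
So a minor thirteenth is an octave plus a minor sixth. The quality is unchanged.

minor 6th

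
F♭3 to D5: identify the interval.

F to D spans six letter names (F-G-A-B-C-D), plus an octave: a thirteenth.
Fb3 to D5 spans 22 semitones — one semitone wider than the major thirteenth (21) — giving an augmented thirteenth.
(Equivalently, a compound augmented sixth: an augmented sixth plus an octave.)

A13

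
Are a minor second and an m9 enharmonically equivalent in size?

A minor second spans 1 semitone; a minor ninth spans 13 semitones. They differ by 12.

No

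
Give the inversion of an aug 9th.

diminished 7th

First reduce the compound augmented ninth to its simple form, an augmented second.
The rule of nine gives the new number: 9 − 2 = 7, so a second becomes a seventh.
Quality inverts too: augmented becomes diminished. That makes the inversion a diminished seventh.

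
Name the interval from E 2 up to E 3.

perfect octave

E to E is the same letter name, plus an octave: an octave.
Counting semitones, E2→E3 is 12, which is the perfect octave.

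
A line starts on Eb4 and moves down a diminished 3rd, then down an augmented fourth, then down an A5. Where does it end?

Cb3

Down a diminished third from Eb4: C#4 (2 semitones down).
Down an augmented fourth from C#4: G3 (6 semitones down).
An augmented fifth down from G3 is Cb3.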